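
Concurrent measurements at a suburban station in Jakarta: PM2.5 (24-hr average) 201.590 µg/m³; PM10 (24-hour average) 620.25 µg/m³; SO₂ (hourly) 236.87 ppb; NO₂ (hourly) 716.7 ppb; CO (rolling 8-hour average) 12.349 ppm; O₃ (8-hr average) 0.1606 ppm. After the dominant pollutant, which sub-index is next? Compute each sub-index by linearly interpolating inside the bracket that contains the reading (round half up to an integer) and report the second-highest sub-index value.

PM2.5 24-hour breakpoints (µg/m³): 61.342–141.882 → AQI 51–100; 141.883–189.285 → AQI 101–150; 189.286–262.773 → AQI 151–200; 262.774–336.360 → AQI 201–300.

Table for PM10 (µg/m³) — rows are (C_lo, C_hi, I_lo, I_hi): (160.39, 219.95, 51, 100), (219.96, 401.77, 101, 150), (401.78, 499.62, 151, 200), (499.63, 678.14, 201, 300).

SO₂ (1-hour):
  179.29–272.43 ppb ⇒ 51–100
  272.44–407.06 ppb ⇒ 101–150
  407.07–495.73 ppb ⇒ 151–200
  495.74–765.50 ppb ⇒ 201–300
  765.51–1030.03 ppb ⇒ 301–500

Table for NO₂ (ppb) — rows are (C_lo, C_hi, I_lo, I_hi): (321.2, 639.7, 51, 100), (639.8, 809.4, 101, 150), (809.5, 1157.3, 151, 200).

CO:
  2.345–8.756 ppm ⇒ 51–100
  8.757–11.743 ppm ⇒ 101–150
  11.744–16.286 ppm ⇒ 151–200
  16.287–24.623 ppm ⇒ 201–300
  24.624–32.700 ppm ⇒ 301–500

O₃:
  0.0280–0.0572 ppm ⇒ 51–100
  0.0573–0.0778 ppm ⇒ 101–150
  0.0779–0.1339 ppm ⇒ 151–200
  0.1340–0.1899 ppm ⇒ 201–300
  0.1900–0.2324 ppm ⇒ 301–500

248

PM2.5: 201.590 ∈ [189.286, 262.773] ↔ index [151, 200].
151 + (201.590−189.286)·(200−151)/(262.773−189.286) = 151 + 12.304·49/73.487 ≈ 159.20, so AQI = 159.
PM10: 620.25 ∈ [499.63, 678.14] ↔ index [201, 300].
201 + (620.25−499.63)·(300−201)/(678.14−499.63) = 201 + 120.62·99/178.51 ≈ 267.89, so AQI = 268.
SO₂: row 179.29–272.43 (AQI 51–100). (100−51)·(236.87−179.29)/(272.43−179.29) + 51 = 49·57.58/93.14 + 51 ≈ 81.29 → 81.
NO₂: 716.7 lies in 639.8–809.4, so I_lo=101, I_hi=150, C_lo=639.8, C_hi=809.4.
(150−101)/(809.4−639.8) × (716.7−639.8) + 101 = 49/169.6 × 76.9 + 101 ≈ 123.22 → 123.
CO: 12.349 lies in 11.744–16.286, so I_lo=151, I_hi=200, C_lo=11.744, C_hi=16.286.
(200−151)/(16.286−11.744) × (12.349−11.744) + 151 = 49/4.542 × 0.605 + 151 ≈ 157.53 → 158.
O₃: 0.1606 lies in 0.1340–0.1899, so I_lo=201, I_hi=300, C_lo=0.1340, C_hi=0.1899.
(300−201)/(0.1899−0.1340) × (0.1606−0.1340) + 201 = 99/0.0559 × 0.0266 + 201 ≈ 248.11 → 248.
Sub-indices: PM2.5→159, PM10→268, SO₂→81, NO₂→123, CO→158, O₃→248. Ranked high→low: 268, 248, 159, 158, 123, 81. Second-highest sub-index = 248.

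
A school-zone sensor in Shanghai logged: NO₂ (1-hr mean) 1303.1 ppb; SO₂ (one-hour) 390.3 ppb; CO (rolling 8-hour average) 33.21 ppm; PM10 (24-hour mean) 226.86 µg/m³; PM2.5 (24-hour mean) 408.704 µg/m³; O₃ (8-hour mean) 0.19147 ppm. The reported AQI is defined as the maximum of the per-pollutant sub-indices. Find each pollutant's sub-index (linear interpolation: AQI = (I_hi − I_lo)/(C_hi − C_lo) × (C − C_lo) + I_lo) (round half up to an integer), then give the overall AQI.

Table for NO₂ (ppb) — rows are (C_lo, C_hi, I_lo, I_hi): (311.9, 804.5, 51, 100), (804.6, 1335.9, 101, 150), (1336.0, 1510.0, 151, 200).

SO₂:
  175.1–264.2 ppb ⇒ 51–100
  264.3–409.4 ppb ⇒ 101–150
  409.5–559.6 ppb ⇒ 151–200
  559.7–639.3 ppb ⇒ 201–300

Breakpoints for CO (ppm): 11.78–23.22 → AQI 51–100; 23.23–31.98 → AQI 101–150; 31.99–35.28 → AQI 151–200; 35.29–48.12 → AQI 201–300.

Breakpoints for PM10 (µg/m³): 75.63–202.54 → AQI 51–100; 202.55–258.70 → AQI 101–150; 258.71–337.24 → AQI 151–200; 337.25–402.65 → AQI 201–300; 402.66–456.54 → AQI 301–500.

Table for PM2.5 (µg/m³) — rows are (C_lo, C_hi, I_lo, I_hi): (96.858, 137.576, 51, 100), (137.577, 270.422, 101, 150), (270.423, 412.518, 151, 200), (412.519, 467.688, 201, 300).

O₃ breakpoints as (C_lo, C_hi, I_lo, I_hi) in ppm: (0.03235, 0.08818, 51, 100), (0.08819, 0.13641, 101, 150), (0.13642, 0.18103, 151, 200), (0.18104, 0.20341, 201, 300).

NO₂: row 804.6–1335.9 (AQI 101–150). (150−101)·(1303.1−804.6)/(1335.9−804.6) + 101 = 49·498.5/531.3 + 101 ≈ 146.97 → 147.
SO₂: 390.3 ∈ [264.3, 409.4] ↔ index [101, 150].
101 + (390.3−264.3)·(150−101)/(409.4−264.3) = 101 + 126.0·49/145.1 ≈ 143.55, so AQI = 144.
CO: 33.21 lies in 31.99–35.28, so I_lo=151, I_hi=200, C_lo=31.99, C_hi=35.28.
(200−151)/(35.28−31.99) × (33.21−31.99) + 151 = 49/3.29 × 1.22 + 151 ≈ 169.17 → 169.
PM10: 226.86 ∈ [202.55, 258.70] ↔ index [101, 150].
101 + (226.86−202.55)·(150−101)/(258.70−202.55) = 101 + 24.31·49/56.15 ≈ 122.21, so AQI = 122.
PM2.5: row 270.423–412.518 (AQI 151–200). (200−151)·(408.704−270.423)/(412.518−270.423) + 151 = 49·138.281/142.095 + 151 ≈ 198.68 → 199.
O₃: 0.19147 ∈ [0.18104, 0.20341] ↔ index [201, 300].
201 + (0.19147−0.18104)·(300−201)/(0.20341−0.18104) = 201 + 0.01043·99/0.02237 ≈ 247.16, so AQI = 247.
Sub-indices: NO₂→147, SO₂→144, CO→169, PM10→122, PM2.5→199, O₃→247. Overall AQI = max = 247; dominant pollutant is O₃.
AQI 247: Very Unhealthy.

247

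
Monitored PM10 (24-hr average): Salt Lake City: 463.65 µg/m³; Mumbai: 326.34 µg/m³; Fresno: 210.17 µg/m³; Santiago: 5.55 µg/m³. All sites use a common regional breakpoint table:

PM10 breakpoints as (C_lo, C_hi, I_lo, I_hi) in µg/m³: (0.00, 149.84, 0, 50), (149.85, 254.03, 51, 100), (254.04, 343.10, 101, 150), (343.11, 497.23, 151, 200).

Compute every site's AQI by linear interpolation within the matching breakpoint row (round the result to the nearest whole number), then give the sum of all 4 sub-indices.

411

Salt Lake City: row 343.11–497.23 (AQI 151–200). (200−151)·(463.65−343.11)/(497.23−343.11) + 151 = 49·120.54/154.12 + 151 ≈ 189.32 → 189.
Mumbai: 326.34 lies in 254.04–343.10, so I_lo=101, I_hi=150, C_lo=254.04, C_hi=343.10.
(150−101)/(343.10−254.04) × (326.34−254.04) + 101 = 49/89.06 × 72.30 + 101 ≈ 140.78 → 141.
Fresno: row 149.85–254.03 (AQI 51–100). (100−51)·(210.17−149.85)/(254.03−149.85) + 51 = 49·60.32/104.18 + 51 ≈ 79.37 → 79.
Santiago: row 0.00–149.84 (AQI 0–50). (50−0)·(5.55−0.00)/(149.84−0.00) + 0 = 50·5.55/149.84 + 0 ≈ 1.85 → 2.
AQIs: Salt Lake City=189, Mumbai=141, Fresno=79, Santiago=2. Sum = 189 + 141 + 79 + 2 = 411.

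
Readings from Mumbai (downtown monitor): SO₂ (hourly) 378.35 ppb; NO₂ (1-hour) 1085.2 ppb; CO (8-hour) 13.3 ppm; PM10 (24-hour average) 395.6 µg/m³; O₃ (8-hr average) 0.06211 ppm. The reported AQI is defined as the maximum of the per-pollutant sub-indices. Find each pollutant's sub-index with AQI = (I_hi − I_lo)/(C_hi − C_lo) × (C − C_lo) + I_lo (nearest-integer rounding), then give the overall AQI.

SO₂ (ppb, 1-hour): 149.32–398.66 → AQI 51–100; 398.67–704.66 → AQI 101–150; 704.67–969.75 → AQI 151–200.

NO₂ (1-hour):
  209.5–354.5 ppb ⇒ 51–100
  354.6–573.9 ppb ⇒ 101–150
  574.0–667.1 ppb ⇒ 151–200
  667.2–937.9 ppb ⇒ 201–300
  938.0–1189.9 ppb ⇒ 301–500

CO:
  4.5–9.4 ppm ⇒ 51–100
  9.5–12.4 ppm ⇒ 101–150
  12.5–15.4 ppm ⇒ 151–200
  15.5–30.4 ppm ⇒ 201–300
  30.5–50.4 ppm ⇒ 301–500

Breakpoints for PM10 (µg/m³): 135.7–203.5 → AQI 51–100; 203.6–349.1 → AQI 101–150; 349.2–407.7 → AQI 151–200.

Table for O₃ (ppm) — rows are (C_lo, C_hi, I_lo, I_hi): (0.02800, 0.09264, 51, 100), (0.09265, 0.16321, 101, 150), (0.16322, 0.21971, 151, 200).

SO₂ 378.35: bracket 149.32–398.66 → index 51–100; slope 49/249.34, offset 229.03.
AQI = 51 + 49/249.34·229.03 ≈ 96.01 ⇒ 96.
NO₂: 1085.2 lies in 938.0–1189.9, so I_lo=301, I_hi=500, C_lo=938.0, C_hi=1189.9.
(500−301)/(1189.9−938.0) × (1085.2−938.0) + 301 = 199/251.9 × 147.2 + 301 ≈ 417.29 → 417.
CO 13.3: bracket 12.5–15.4 → index 151–200; slope 49/2.9, offset 0.8.
AQI = 151 + 49/2.9·0.8 ≈ 164.52 ⇒ 165.
PM10: row 349.2–407.7 (AQI 151–200). (200−151)·(395.6−349.2)/(407.7−349.2) + 151 = 49·46.4/58.5 + 151 ≈ 189.86 → 190.
O₃ 0.06211: bracket 0.02800–0.09264 → index 51–100; slope 49/0.06464, offset 0.03411.
AQI = 51 + 49/0.06464·0.03411 ≈ 76.86 ⇒ 77.
Sub-indices: SO₂→96, NO₂→417, CO→165, PM10→190, O₃→77. Overall AQI = max = 417; dominant pollutant is NO₂.

417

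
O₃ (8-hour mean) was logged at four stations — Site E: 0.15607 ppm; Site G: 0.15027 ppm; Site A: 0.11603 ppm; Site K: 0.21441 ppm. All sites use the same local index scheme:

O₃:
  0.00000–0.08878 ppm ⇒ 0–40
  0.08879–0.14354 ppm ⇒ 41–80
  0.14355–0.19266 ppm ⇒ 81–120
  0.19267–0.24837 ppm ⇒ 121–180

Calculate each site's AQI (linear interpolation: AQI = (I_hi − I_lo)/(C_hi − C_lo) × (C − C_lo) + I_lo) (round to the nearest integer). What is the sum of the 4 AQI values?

Site E 0.15607: bracket 0.14355–0.19266 → index 81–120; slope 39/0.04911, offset 0.01252.
AQI = 81 + 39/0.04911·0.01252 ≈ 90.94 ⇒ 91.
Site G: 0.15027 ∈ [0.14355, 0.19266] ↔ index [81, 120].
81 + (0.15027−0.14355)·(120−81)/(0.19266−0.14355) = 81 + 0.00672·39/0.04911 ≈ 86.34, so AQI = 86.
Site A: 0.11603 lies in 0.08879–0.14354, so I_lo=41, I_hi=80, C_lo=0.08879, C_hi=0.14354.
(80−41)/(0.14354−0.08879) × (0.11603−0.08879) + 41 = 39/0.05475 × 0.02724 + 41 ≈ 60.40 → 60.
Site K: 0.21441 lies in 0.19267–0.24837, so I_lo=121, I_hi=180, C_lo=0.19267, C_hi=0.24837.
(180−121)/(0.24837−0.19267) × (0.21441−0.19267) + 121 = 59/0.05570 × 0.02174 + 121 ≈ 144.03 → 144.
AQIs: Site E=91, Site G=86, Site A=60, Site K=144. Sum = 91 + 86 + 60 + 144 = 381.

381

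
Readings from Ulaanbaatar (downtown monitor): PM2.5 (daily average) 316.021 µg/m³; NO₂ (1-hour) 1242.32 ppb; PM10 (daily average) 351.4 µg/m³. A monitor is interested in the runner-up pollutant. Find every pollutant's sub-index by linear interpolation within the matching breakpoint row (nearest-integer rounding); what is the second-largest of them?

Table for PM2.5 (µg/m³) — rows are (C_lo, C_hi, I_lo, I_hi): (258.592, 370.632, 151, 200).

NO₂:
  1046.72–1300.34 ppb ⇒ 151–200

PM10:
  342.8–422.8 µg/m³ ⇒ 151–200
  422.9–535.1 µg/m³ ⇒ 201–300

PM2.5: 316.021 lies in 258.592–370.632, so I_lo=151, I_hi=200, C_lo=258.592, C_hi=370.632.
(200−151)/(370.632−258.592) × (316.021−258.592) + 151 = 49/112.040 × 57.429 + 151 ≈ 176.12 → 176.
NO₂: 1242.32 ∈ [1046.72, 1300.34] ↔ index [151, 200].
151 + (1242.32−1046.72)·(200−151)/(1300.34−1046.72) = 151 + 195.60·49/253.62 ≈ 188.79, so AQI = 189.
PM10 351.4: bracket 342.8–422.8 → index 151–200; slope 49/80.0, offset 8.6.
AQI = 151 + 49/80.0·8.6 ≈ 156.27 ⇒ 156.
Sub-indices: PM2.5→176, NO₂→189, PM10→156. Ranked high→low: 189, 176, 156. Second-highest sub-index = 176.

176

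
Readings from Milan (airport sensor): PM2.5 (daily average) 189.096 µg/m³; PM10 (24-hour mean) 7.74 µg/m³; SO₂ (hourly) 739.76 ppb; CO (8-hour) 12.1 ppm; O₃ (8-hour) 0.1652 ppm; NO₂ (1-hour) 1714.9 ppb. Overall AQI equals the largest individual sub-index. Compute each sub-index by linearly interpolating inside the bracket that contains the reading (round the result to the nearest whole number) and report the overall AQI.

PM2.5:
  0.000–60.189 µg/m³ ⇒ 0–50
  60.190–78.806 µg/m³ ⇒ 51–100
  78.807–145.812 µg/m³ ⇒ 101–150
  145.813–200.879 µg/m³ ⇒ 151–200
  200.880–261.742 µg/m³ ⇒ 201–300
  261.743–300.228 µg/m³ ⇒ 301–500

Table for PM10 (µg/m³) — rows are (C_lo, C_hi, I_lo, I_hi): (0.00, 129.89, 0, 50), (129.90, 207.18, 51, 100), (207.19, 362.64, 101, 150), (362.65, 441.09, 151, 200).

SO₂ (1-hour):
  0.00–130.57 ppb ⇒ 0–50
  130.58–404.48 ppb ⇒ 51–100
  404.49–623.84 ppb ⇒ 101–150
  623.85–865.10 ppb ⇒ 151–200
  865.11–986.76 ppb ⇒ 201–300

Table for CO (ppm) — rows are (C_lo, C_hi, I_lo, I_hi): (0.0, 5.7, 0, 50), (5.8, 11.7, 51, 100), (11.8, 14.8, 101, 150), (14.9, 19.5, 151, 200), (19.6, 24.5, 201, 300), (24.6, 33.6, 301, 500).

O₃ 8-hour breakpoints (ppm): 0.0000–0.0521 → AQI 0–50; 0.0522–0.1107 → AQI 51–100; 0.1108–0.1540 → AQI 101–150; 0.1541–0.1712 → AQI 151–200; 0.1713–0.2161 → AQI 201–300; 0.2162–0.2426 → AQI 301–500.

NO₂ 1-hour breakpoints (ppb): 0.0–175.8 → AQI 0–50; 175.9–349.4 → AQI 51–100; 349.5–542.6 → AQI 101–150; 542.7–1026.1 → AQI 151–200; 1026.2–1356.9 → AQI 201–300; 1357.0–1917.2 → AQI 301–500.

428

PM2.5: row 145.813–200.879 (AQI 151–200). (200−151)·(189.096−145.813)/(200.879−145.813) + 151 = 49·43.283/55.066 + 151 ≈ 189.52 → 190.
PM10 7.74: bracket 0.00–129.89 → index 0–50; slope 50/129.89, offset 7.74.
AQI = 0 + 50/129.89·7.74 ≈ 2.98 ⇒ 3.
SO₂: 739.76 lies in 623.85–865.10, so I_lo=151, I_hi=200, C_lo=623.85, C_hi=865.10.
(200−151)/(865.10−623.85) × (739.76−623.85) + 151 = 49/241.25 × 115.91 + 151 ≈ 174.54 → 175.
CO 12.1: bracket 11.8–14.8 → index 101–150; slope 49/3.0, offset 0.3.
AQI = 101 + 49/3.0·0.3 ≈ 105.90 ⇒ 106.
O₃ 0.1652: bracket 0.1541–0.1712 → index 151–200; slope 49/0.0171, offset 0.0111.
AQI = 151 + 49/0.0171·0.0111 ≈ 182.81 ⇒ 183.
NO₂: 1714.9 ∈ [1357.0, 1917.2] ↔ index [301, 500].
301 + (1714.9−1357.0)·(500−301)/(1917.2−1357.0) = 301 + 357.9·199/560.2 ≈ 428.14, so AQI = 428.
Sub-indices: PM2.5→190, PM10→3, SO₂→175, CO→106, O₃→183, NO₂→428. Overall AQI = max = 428; dominant pollutant is NO₂.
AQI 428: Hazardous.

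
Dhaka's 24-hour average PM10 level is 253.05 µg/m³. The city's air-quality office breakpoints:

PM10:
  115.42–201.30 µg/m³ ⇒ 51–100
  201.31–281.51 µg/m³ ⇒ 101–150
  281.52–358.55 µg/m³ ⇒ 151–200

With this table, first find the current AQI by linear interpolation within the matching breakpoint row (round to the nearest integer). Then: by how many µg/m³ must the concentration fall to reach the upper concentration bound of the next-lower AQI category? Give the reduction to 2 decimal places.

PM10: row 201.31–281.51 (AQI 101–150). (150−101)·(253.05−201.31)/(281.51−201.31) + 101 = 49·51.74/80.20 + 101 ≈ 132.61 → 133.
Current AQI 133 is in the Unhealthy for Sensitive Groups range (101–150). The next-lower category tops out at AQI 100, whose upper concentration bound is 201.30 µg/m³.
Reduction needed = 253.05 − 201.30 = 51.75 µg/m³.

51.75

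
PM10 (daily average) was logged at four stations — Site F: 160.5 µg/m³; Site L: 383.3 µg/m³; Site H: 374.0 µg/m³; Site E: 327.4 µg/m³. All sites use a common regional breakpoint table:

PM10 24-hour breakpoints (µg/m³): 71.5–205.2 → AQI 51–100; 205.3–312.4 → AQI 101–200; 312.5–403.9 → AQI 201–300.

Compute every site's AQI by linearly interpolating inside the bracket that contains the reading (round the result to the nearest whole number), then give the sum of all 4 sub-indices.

847

Site F: 160.5 ∈ [71.5, 205.2] ↔ index [51, 100].
51 + (160.5−71.5)·(100−51)/(205.2−71.5) = 51 + 89.0·49/133.7 ≈ 83.62, so AQI = 84.
Site L 383.3: bracket 312.5–403.9 → index 201–300; slope 99/91.4, offset 70.8.
AQI = 201 + 99/91.4·70.8 ≈ 277.69 ⇒ 278.
Site H: 374.0 lies in 312.5–403.9, so I_lo=201, I_hi=300, C_lo=312.5, C_hi=403.9.
(300−201)/(403.9−312.5) × (374.0−312.5) + 201 = 99/91.4 × 61.5 + 201 ≈ 267.61 → 268.
Site E: row 312.5–403.9 (AQI 201–300). (300−201)·(327.4−312.5)/(403.9−312.5) + 201 = 99·14.9/91.4 + 201 ≈ 217.14 → 217.
AQIs: Site F=84, Site L=278, Site H=268, Site E=217. Sum = 84 + 278 + 268 + 217 = 847.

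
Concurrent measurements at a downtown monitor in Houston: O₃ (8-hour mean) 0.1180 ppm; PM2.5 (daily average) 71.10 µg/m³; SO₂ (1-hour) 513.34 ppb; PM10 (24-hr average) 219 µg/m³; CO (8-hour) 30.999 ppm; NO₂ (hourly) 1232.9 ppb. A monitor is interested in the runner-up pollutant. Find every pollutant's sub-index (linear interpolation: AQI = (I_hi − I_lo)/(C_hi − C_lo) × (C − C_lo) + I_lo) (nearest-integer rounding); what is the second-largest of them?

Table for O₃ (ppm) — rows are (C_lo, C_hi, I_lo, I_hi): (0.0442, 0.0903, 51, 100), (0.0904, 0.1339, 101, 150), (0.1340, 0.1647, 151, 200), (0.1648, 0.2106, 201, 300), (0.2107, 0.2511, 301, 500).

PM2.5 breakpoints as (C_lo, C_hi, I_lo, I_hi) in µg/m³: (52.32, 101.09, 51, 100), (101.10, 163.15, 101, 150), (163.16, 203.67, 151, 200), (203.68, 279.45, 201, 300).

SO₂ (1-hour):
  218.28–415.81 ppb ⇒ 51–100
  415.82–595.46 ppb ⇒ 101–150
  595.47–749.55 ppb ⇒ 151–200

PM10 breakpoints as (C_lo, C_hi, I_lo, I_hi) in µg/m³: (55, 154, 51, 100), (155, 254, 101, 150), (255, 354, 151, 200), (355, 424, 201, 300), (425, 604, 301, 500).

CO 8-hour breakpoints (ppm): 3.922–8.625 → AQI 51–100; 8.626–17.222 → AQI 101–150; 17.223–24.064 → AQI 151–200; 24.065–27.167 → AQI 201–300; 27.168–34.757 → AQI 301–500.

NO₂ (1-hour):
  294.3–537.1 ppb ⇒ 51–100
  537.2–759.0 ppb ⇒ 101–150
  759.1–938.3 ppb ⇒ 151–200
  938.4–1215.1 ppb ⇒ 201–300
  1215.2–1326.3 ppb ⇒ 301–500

O₃: 0.1180 lies in 0.0904–0.1339, so I_lo=101, I_hi=150, C_lo=0.0904, C_hi=0.1339.
(150−101)/(0.1339−0.0904) × (0.1180−0.0904) + 101 = 49/0.0435 × 0.0276 + 101 ≈ 132.09 → 132.
PM2.5: row 52.32–101.09 (AQI 51–100). (100−51)·(71.10−52.32)/(101.09−52.32) + 51 = 49·18.78/48.77 + 51 ≈ 69.87 → 70.
SO₂: row 415.82–595.46 (AQI 101–150). (150−101)·(513.34−415.82)/(595.46−415.82) + 101 = 49·97.52/179.64 + 101 ≈ 127.60 → 128.
PM10 219: bracket 155–254 → index 101–150; slope 49/99, offset 64.
AQI = 101 + 49/99·64 ≈ 132.68 ⇒ 133.
CO 30.999: bracket 27.168–34.757 → index 301–500; slope 199/7.589, offset 3.831.
AQI = 301 + 199/7.589·3.831 ≈ 401.46 ⇒ 401.
NO₂: 1232.9 ∈ [1215.2, 1326.3] ↔ index [301, 500].
301 + (1232.9−1215.2)·(500−301)/(1326.3−1215.2) = 301 + 17.7·199/111.1 ≈ 332.70, so AQI = 333.
Sub-indices: O₃→132, PM2.5→70, SO₂→128, PM10→133, CO→401, NO₂→333. Ranked high→low: 401, 333, 133, 132, 128, 70. Second-highest sub-index = 333.

333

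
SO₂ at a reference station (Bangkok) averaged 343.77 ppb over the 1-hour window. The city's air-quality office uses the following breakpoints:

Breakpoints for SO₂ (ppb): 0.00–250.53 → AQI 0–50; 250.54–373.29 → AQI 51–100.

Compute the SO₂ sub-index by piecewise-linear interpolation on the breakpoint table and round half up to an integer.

SO₂ 343.77: bracket 250.54–373.29 → index 51–100; slope 49/122.75, offset 93.23.
AQI = 51 + 49/122.75·93.23 ≈ 88.22 ⇒ 88.

88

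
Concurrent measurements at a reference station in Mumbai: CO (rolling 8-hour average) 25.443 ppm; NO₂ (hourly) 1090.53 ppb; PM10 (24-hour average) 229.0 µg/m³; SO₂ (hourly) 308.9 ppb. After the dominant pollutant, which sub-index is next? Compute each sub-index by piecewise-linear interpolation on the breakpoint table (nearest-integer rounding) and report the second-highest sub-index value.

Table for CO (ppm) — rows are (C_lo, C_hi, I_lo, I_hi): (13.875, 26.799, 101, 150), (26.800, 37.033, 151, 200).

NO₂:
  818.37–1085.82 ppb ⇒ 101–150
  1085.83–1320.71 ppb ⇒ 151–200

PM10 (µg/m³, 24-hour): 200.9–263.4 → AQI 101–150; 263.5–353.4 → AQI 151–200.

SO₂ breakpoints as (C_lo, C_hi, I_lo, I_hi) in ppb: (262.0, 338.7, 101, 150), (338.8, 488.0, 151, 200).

CO: 25.443 ∈ [13.875, 26.799] ↔ index [101, 150].
101 + (25.443−13.875)·(150−101)/(26.799−13.875) = 101 + 11.568·49/12.924 ≈ 144.86, so AQI = 145.
NO₂: 1090.53 ∈ [1085.83, 1320.71] ↔ index [151, 200].
151 + (1090.53−1085.83)·(200−151)/(1320.71−1085.83) = 151 + 4.70·49/234.88 ≈ 151.98, so AQI = 152.
PM10: row 200.9–263.4 (AQI 101–150). (150−101)·(229.0−200.9)/(263.4−200.9) + 101 = 49·28.1/62.5 + 101 ≈ 123.03 → 123.
SO₂: 308.9 ∈ [262.0, 338.7] ↔ index [101, 150].
101 + (308.9−262.0)·(150−101)/(338.7−262.0) = 101 + 46.9·49/76.7 ≈ 130.96, so AQI = 131.
Sub-indices: CO→145, NO₂→152, PM10→123, SO₂→131. Ranked high→low: 152, 145, 131, 123. Second-highest sub-index = 145.

145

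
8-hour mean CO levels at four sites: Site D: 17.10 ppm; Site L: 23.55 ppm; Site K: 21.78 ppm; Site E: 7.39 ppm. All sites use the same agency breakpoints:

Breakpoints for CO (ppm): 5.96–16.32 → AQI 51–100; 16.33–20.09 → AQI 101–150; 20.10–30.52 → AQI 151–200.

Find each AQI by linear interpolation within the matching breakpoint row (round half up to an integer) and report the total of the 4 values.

495

Site D: 17.10 lies in 16.33–20.09, so I_lo=101, I_hi=150, C_lo=16.33, C_hi=20.09.
(150−101)/(20.09−16.33) × (17.10−16.33) + 101 = 49/3.76 × 0.77 + 101 ≈ 111.03 → 111.
Site L 23.55: bracket 20.10–30.52 → index 151–200; slope 49/10.42, offset 3.45.
AQI = 151 + 49/10.42·3.45 ≈ 167.22 ⇒ 167.
Site K 21.78: bracket 20.10–30.52 → index 151–200; slope 49/10.42, offset 1.68.
AQI = 151 + 49/10.42·1.68 ≈ 158.90 ⇒ 159.
Site E 7.39: bracket 5.96–16.32 → index 51–100; slope 49/10.36, offset 1.43.
AQI = 51 + 49/10.36·1.43 ≈ 57.76 ⇒ 58.
AQIs: Site D=111, Site L=167, Site K=159, Site E=58. Sum = 111 + 167 + 159 + 58 = 495.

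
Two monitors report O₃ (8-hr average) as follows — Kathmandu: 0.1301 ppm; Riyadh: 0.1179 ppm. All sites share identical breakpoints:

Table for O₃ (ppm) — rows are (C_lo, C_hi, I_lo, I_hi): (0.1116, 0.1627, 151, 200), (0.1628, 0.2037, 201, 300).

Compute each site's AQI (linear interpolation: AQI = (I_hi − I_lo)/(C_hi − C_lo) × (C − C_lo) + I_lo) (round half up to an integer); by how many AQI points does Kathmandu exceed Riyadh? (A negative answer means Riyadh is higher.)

Kathmandu 0.1301: bracket 0.1116–0.1627 → index 151–200; slope 49/0.0511, offset 0.0185.
AQI = 151 + 49/0.0511·0.0185 ≈ 168.74 ⇒ 169.
Riyadh: row 0.1116–0.1627 (AQI 151–200). (200−151)·(0.1179−0.1116)/(0.1627−0.1116) + 151 = 49·0.0063/0.0511 + 151 ≈ 157.04 → 157.
AQIs: Kathmandu=169, Riyadh=157. Kathmandu (169) − Riyadh (157) = 12.

12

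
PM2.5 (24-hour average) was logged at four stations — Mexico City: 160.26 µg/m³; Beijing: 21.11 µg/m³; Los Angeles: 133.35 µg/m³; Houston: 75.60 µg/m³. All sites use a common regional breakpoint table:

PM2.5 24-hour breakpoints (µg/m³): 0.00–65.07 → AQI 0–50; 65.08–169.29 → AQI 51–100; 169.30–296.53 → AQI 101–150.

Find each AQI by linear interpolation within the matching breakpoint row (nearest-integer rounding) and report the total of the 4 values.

251

Mexico City 160.26: bracket 65.08–169.29 → index 51–100; slope 49/104.21, offset 95.18.
AQI = 51 + 49/104.21·95.18 ≈ 95.75 ⇒ 96.
Beijing: 21.11 ∈ [0.00, 65.07] ↔ index [0, 50].
0 + (21.11−0.00)·(50−0)/(65.07−0.00) = 0 + 21.11·50/65.07 ≈ 16.22, so AQI = 16.
Los Angeles: row 65.08–169.29 (AQI 51–100). (100−51)·(133.35−65.08)/(169.29−65.08) + 51 = 49·68.27/104.21 + 51 ≈ 83.10 → 83.
Houston: 75.60 ∈ [65.08, 169.29] ↔ index [51, 100].
51 + (75.60−65.08)·(100−51)/(169.29−65.08) = 51 + 10.52·49/104.21 ≈ 55.95, so AQI = 56.
AQIs: Mexico City=96, Beijing=16, Los Angeles=83, Houston=56. Sum = 96 + 16 + 83 + 56 = 251.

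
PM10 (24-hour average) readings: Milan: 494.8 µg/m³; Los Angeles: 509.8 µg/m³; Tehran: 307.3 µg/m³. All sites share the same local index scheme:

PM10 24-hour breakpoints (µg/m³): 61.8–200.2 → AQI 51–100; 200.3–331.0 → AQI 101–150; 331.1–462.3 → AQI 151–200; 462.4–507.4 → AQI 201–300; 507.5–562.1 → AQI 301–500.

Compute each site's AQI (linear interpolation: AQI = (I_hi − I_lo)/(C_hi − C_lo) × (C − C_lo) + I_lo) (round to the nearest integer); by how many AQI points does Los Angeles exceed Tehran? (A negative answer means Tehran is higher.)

Milan: 494.8 lies in 462.4–507.4, so I_lo=201, I_hi=300, C_lo=462.4, C_hi=507.4.
(300−201)/(507.4−462.4) × (494.8−462.4) + 201 = 99/45.0 × 32.4 + 201 ≈ 272.28 → 272.
Los Angeles: 509.8 ∈ [507.5, 562.1] ↔ index [301, 500].
301 + (509.8−507.5)·(500−301)/(562.1−507.5) = 301 + 2.3·199/54.6 ≈ 309.38, so AQI = 309.
Tehran: 307.3 ∈ [200.3, 331.0] ↔ index [101, 150].
101 + (307.3−200.3)·(150−101)/(331.0−200.3) = 101 + 107.0·49/130.7 ≈ 141.11, so AQI = 141.
AQIs: Milan=272, Los Angeles=309, Tehran=141. Los Angeles (309) − Tehran (141) = 168.

168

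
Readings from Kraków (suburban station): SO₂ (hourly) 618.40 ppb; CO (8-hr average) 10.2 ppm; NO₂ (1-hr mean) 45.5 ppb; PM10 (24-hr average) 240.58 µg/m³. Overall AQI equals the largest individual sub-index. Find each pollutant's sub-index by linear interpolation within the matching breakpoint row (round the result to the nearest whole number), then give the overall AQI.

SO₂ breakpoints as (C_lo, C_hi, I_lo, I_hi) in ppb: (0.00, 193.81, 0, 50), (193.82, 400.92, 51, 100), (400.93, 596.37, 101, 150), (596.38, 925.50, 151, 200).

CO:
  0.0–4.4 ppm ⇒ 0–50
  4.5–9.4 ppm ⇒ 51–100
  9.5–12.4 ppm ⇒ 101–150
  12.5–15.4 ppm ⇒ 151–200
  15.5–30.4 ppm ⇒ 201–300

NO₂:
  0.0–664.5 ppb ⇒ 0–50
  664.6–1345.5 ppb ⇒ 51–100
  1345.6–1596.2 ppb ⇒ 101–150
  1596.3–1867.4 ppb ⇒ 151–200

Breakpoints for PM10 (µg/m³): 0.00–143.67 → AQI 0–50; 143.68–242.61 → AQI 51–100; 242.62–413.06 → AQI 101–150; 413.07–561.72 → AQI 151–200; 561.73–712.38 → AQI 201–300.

154

SO₂: 618.40 ∈ [596.38, 925.50] ↔ index [151, 200].
151 + (618.40−596.38)·(200−151)/(925.50−596.38) = 151 + 22.02·49/329.12 ≈ 154.28, so AQI = 154.
CO: 10.2 lies in 9.5–12.4, so I_lo=101, I_hi=150, C_lo=9.5, C_hi=12.4.
(150−101)/(12.4−9.5) × (10.2−9.5) + 101 = 49/2.9 × 0.7 + 101 ≈ 112.83 → 113.
NO₂: row 0.0–664.5 (AQI 0–50). (50−0)·(45.5−0.0)/(664.5−0.0) + 0 = 50·45.5/664.5 + 0 ≈ 3.42 → 3.
PM10: 240.58 lies in 143.68–242.61, so I_lo=51, I_hi=100, C_lo=143.68, C_hi=242.61.
(100−51)/(242.61−143.68) × (240.58−143.68) + 51 = 49/98.93 × 96.90 + 51 ≈ 98.99 → 99.
Sub-indices: SO₂→154, CO→113, NO₂→3, PM10→99. Overall AQI = max = 154; dominant pollutant is SO₂.
AQI 154: Unhealthy.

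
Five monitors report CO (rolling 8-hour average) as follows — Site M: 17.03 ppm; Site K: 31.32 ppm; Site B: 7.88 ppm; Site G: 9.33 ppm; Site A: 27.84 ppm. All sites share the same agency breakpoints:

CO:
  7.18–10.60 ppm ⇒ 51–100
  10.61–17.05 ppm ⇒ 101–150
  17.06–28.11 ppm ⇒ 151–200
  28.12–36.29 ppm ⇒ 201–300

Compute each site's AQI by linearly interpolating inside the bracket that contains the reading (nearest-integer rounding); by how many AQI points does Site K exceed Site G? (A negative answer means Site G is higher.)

Site M: 17.03 lies in 10.61–17.05, so I_lo=101, I_hi=150, C_lo=10.61, C_hi=17.05.
(150−101)/(17.05−10.61) × (17.03−10.61) + 101 = 49/6.44 × 6.42 + 101 ≈ 149.85 → 150.
Site K 31.32: bracket 28.12–36.29 → index 201–300; slope 99/8.17, offset 3.20.
AQI = 201 + 99/8.17·3.20 ≈ 239.78 ⇒ 240.
Site B: 7.88 lies in 7.18–10.60, so I_lo=51, I_hi=100, C_lo=7.18, C_hi=10.60.
(100−51)/(10.60−7.18) × (7.88−7.18) + 51 = 49/3.42 × 0.70 + 51 ≈ 61.03 → 61.
Site G: row 7.18–10.60 (AQI 51–100). (100−51)·(9.33−7.18)/(10.60−7.18) + 51 = 49·2.15/3.42 + 51 ≈ 81.80 → 82.
Site A: row 17.06–28.11 (AQI 151–200). (200−151)·(27.84−17.06)/(28.11−17.06) + 151 = 49·10.78/11.05 + 151 ≈ 198.80 → 199.
AQIs: Site M=150, Site K=240, Site B=61, Site G=82, Site A=199. Site K (240) − Site G (82) = 158.

158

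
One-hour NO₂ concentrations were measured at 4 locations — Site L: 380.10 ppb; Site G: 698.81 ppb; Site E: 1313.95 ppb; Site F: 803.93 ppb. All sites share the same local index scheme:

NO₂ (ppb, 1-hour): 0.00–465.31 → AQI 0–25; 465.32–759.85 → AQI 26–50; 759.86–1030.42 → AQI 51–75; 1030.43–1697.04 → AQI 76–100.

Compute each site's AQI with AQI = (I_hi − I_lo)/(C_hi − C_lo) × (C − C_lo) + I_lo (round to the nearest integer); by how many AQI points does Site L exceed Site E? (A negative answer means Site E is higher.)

Site L: 380.10 lies in 0.00–465.31, so I_lo=0, I_hi=25, C_lo=0.00, C_hi=465.31.
(25−0)/(465.31−0.00) × (380.10−0.00) + 0 = 25/465.31 × 380.10 + 0 ≈ 20.42 → 20.
Site G: row 465.32–759.85 (AQI 26–50). (50−26)·(698.81−465.32)/(759.85−465.32) + 26 = 24·233.49/294.53 + 26 ≈ 45.03 → 45.
Site E: row 1030.43–1697.04 (AQI 76–100). (100−76)·(1313.95−1030.43)/(1697.04−1030.43) + 76 = 24·283.52/666.61 + 76 ≈ 86.21 → 86.
Site F: row 759.86–1030.42 (AQI 51–75). (75−51)·(803.93−759.86)/(1030.42−759.86) + 51 = 24·44.07/270.56 + 51 ≈ 54.91 → 55.
AQIs: Site L=20, Site G=45, Site E=86, Site F=55. Site L (20) − Site E (86) = -66.

-66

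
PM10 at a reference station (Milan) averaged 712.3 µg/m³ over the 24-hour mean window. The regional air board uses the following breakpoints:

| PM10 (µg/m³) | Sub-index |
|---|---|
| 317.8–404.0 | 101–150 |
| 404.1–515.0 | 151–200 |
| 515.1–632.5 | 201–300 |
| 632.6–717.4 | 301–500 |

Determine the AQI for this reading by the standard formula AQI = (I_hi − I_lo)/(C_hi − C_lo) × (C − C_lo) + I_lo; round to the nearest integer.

488

PM10 712.3: bracket 632.6–717.4 → index 301–500; slope 199/84.8, offset 79.7.
AQI = 301 + 199/84.8·79.7 ≈ 488.03 ⇒ 488.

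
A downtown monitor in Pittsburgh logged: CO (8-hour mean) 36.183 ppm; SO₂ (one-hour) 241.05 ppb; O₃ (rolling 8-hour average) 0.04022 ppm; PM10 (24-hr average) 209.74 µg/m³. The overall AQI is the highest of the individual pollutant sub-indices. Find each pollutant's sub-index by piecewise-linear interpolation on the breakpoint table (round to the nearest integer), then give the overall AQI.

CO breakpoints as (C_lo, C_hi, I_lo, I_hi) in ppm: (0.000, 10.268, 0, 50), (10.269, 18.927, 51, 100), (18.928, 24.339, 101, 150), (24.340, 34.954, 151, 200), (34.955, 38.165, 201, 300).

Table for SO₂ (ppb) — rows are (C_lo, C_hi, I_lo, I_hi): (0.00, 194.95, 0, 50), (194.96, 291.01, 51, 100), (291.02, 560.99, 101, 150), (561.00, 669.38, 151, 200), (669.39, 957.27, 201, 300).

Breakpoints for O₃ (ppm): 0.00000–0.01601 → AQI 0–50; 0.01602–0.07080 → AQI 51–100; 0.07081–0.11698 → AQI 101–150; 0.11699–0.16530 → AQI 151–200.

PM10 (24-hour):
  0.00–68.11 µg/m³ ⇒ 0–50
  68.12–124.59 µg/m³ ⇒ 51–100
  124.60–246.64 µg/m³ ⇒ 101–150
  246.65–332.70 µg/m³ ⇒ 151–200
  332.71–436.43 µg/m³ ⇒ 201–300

239

CO 36.183: bracket 34.955–38.165 → index 201–300; slope 99/3.210, offset 1.228.
AQI = 201 + 99/3.210·1.228 ≈ 238.87 ⇒ 239.
SO₂: 241.05 lies in 194.96–291.01, so I_lo=51, I_hi=100, C_lo=194.96, C_hi=291.01.
(100−51)/(291.01−194.96) × (241.05−194.96) + 51 = 49/96.05 × 46.09 + 51 ≈ 74.51 → 75.
O₃: 0.04022 lies in 0.01602–0.07080, so I_lo=51, I_hi=100, C_lo=0.01602, C_hi=0.07080.
(100−51)/(0.07080−0.01602) × (0.04022−0.01602) + 51 = 49/0.05478 × 0.02420 + 51 ≈ 72.65 → 73.
PM10 209.74: bracket 124.60–246.64 → index 101–150; slope 49/122.04, offset 85.14.
AQI = 101 + 49/122.04·85.14 ≈ 135.18 ⇒ 135.
Sub-indices: CO→239, SO₂→75, O₃→73, PM10→135. Overall AQI = max = 239; dominant pollutant is CO.
AQI 239: Very Unhealthy.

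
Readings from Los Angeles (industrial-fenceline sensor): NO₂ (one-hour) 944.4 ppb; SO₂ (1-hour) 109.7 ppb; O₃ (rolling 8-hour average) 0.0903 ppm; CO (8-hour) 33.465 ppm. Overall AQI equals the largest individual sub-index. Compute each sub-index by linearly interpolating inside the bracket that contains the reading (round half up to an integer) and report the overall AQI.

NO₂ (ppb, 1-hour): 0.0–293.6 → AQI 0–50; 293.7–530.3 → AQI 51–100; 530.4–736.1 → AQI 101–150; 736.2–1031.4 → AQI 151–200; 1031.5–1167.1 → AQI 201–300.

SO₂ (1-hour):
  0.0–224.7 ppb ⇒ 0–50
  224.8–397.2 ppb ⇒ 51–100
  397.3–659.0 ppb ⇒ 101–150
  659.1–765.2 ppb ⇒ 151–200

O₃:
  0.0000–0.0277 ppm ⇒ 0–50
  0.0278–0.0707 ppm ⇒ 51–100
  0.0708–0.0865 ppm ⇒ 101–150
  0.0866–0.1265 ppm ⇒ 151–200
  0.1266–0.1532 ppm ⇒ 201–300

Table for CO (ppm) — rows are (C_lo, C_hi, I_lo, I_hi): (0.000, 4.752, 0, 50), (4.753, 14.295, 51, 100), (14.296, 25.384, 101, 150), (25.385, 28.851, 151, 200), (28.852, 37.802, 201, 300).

252

NO₂: row 736.2–1031.4 (AQI 151–200). (200−151)·(944.4−736.2)/(1031.4−736.2) + 151 = 49·208.2/295.2 + 151 ≈ 185.56 → 186.
SO₂: 109.7 lies in 0.0–224.7, so I_lo=0, I_hi=50, C_lo=0.0, C_hi=224.7.
(50−0)/(224.7−0.0) × (109.7−0.0) + 0 = 50/224.7 × 109.7 + 0 ≈ 24.41 → 24.
O₃: 0.0903 ∈ [0.0866, 0.1265] ↔ index [151, 200].
151 + (0.0903−0.0866)·(200−151)/(0.1265−0.0866) = 151 + 0.0037·49/0.0399 ≈ 155.54, so AQI = 156.
CO: 33.465 ∈ [28.852, 37.802] ↔ index [201, 300].
201 + (33.465−28.852)·(300−201)/(37.802−28.852) = 201 + 4.613·99/8.950 ≈ 252.03, so AQI = 252.
Sub-indices: NO₂→186, SO₂→24, O₃→156, CO→252. Overall AQI = max = 252; dominant pollutant is CO.
AQI 252: Very Unhealthy.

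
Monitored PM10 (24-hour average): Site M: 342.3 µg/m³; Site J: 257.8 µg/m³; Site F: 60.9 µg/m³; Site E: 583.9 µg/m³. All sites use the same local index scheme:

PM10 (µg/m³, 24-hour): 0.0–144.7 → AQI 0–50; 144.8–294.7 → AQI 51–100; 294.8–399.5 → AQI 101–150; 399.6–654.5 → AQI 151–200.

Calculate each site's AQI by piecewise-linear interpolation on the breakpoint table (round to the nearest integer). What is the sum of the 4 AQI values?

418

Site M: row 294.8–399.5 (AQI 101–150). (150−101)·(342.3−294.8)/(399.5−294.8) + 101 = 49·47.5/104.7 + 101 ≈ 123.23 → 123.
Site J 257.8: bracket 144.8–294.7 → index 51–100; slope 49/149.9, offset 113.0.
AQI = 51 + 49/149.9·113.0 ≈ 87.94 ⇒ 88.
Site F 60.9: bracket 0.0–144.7 → index 0–50; slope 50/144.7, offset 60.9.
AQI = 0 + 50/144.7·60.9 ≈ 21.04 ⇒ 21.
Site E: 583.9 ∈ [399.6, 654.5] ↔ index [151, 200].
151 + (583.9−399.6)·(200−151)/(654.5−399.6) = 151 + 184.3·49/254.9 ≈ 186.43, so AQI = 186.
AQIs: Site M=123, Site J=88, Site F=21, Site E=186. Sum = 123 + 88 + 21 + 186 = 418.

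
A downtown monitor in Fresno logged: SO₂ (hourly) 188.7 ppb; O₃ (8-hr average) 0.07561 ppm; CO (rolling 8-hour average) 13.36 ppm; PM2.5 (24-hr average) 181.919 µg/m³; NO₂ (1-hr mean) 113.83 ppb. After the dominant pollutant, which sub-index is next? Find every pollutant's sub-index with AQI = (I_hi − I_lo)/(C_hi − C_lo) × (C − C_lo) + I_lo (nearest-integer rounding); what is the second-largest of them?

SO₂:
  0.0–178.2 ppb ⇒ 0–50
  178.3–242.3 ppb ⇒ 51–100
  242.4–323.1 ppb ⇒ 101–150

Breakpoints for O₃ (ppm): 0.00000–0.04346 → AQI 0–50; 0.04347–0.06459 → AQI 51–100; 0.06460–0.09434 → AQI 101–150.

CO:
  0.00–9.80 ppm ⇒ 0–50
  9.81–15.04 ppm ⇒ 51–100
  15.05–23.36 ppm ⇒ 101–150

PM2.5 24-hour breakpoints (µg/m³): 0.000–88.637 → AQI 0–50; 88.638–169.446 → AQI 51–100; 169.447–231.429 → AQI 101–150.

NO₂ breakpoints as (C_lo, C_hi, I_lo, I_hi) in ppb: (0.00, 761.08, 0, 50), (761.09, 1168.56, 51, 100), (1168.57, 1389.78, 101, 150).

111

SO₂: row 178.3–242.3 (AQI 51–100). (100−51)·(188.7−178.3)/(242.3−178.3) + 51 = 49·10.4/64.0 + 51 ≈ 58.96 → 59.
O₃: 0.07561 lies in 0.06460–0.09434, so I_lo=101, I_hi=150, C_lo=0.06460, C_hi=0.09434.
(150−101)/(0.09434−0.06460) × (0.07561−0.06460) + 101 = 49/0.02974 × 0.01101 + 101 ≈ 119.14 → 119.
CO 13.36: bracket 9.81–15.04 → index 51–100; slope 49/5.23, offset 3.55.
AQI = 51 + 49/5.23·3.55 ≈ 84.26 ⇒ 84.
PM2.5 181.919: bracket 169.447–231.429 → index 101–150; slope 49/61.982, offset 12.472.
AQI = 101 + 49/61.982·12.472 ≈ 110.86 ⇒ 111.
NO₂: row 0.00–761.08 (AQI 0–50). (50−0)·(113.83−0.00)/(761.08−0.00) + 0 = 50·113.83/761.08 + 0 ≈ 7.48 → 7.
Sub-indices: SO₂→59, O₃→119, CO→84, PM2.5→111, NO₂→7. Ranked high→low: 119, 111, 84, 59, 7. Second-highest sub-index = 111.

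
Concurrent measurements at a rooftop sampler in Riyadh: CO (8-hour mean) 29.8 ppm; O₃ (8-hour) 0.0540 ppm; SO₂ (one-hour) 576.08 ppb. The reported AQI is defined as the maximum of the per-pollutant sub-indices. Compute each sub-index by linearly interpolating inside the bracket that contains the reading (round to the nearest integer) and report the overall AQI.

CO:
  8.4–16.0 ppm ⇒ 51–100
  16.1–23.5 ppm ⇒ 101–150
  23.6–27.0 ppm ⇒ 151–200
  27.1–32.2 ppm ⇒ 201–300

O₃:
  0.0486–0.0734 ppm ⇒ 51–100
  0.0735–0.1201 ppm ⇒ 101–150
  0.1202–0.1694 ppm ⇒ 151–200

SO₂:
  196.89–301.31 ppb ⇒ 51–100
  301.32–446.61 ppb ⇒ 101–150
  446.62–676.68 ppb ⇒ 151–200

253

CO: 29.8 lies in 27.1–32.2, so I_lo=201, I_hi=300, C_lo=27.1, C_hi=32.2.
(300−201)/(32.2−27.1) × (29.8−27.1) + 201 = 99/5.1 × 2.7 + 201 ≈ 253.41 → 253.
O₃: 0.0540 ∈ [0.0486, 0.0734] ↔ index [51, 100].
51 + (0.0540−0.0486)·(100−51)/(0.0734−0.0486) = 51 + 0.0054·49/0.0248 ≈ 61.67, so AQI = 62.
SO₂: row 446.62–676.68 (AQI 151–200). (200−151)·(576.08−446.62)/(676.68−446.62) + 151 = 49·129.46/230.06 + 151 ≈ 178.57 → 179.
Sub-indices: CO→253, O₃→62, SO₂→179. Overall AQI = max = 253; dominant pollutant is CO.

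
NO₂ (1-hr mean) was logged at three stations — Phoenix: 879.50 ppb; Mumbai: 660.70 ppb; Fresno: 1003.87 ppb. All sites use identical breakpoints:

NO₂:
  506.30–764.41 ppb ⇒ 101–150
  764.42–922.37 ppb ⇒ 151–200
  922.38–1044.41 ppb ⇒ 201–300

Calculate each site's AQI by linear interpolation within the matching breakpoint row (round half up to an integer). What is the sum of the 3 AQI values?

584

Phoenix: row 764.42–922.37 (AQI 151–200). (200−151)·(879.50−764.42)/(922.37−764.42) + 151 = 49·115.08/157.95 + 151 ≈ 186.70 → 187.
Mumbai: 660.70 lies in 506.30–764.41, so I_lo=101, I_hi=150, C_lo=506.30, C_hi=764.41.
(150−101)/(764.41−506.30) × (660.70−506.30) + 101 = 49/258.11 × 154.40 + 101 ≈ 130.31 → 130.
Fresno: row 922.38–1044.41 (AQI 201–300). (300−201)·(1003.87−922.38)/(1044.41−922.38) + 201 = 99·81.49/122.03 + 201 ≈ 267.11 → 267.
AQIs: Phoenix=187, Mumbai=130, Fresno=267. Sum = 187 + 130 + 267 = 584.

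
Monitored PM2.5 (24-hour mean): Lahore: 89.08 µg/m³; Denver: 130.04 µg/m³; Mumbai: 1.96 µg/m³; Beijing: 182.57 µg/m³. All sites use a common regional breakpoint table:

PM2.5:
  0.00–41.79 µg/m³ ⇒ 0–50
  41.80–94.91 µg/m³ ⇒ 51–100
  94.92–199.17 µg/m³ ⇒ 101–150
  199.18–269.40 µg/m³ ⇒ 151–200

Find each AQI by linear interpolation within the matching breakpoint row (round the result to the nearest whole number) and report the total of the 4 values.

Lahore: 89.08 lies in 41.80–94.91, so I_lo=51, I_hi=100, C_lo=41.80, C_hi=94.91.
(100−51)/(94.91−41.80) × (89.08−41.80) + 51 = 49/53.11 × 47.28 + 51 ≈ 94.62 → 95.
Denver: row 94.92–199.17 (AQI 101–150). (150−101)·(130.04−94.92)/(199.17−94.92) + 101 = 49·35.12/104.25 + 101 ≈ 117.51 → 118.
Mumbai: 1.96 lies in 0.00–41.79, so I_lo=0, I_hi=50, C_lo=0.00, C_hi=41.79.
(50−0)/(41.79−0.00) × (1.96−0.00) + 0 = 50/41.79 × 1.96 + 0 ≈ 2.35 → 2.
Beijing: 182.57 ∈ [94.92, 199.17] ↔ index [101, 150].
101 + (182.57−94.92)·(150−101)/(199.17−94.92) = 101 + 87.65·49/104.25 ≈ 142.20, so AQI = 142.
AQIs: Lahore=95, Denver=118, Mumbai=2, Beijing=142. Sum = 95 + 118 + 2 + 142 = 357.

357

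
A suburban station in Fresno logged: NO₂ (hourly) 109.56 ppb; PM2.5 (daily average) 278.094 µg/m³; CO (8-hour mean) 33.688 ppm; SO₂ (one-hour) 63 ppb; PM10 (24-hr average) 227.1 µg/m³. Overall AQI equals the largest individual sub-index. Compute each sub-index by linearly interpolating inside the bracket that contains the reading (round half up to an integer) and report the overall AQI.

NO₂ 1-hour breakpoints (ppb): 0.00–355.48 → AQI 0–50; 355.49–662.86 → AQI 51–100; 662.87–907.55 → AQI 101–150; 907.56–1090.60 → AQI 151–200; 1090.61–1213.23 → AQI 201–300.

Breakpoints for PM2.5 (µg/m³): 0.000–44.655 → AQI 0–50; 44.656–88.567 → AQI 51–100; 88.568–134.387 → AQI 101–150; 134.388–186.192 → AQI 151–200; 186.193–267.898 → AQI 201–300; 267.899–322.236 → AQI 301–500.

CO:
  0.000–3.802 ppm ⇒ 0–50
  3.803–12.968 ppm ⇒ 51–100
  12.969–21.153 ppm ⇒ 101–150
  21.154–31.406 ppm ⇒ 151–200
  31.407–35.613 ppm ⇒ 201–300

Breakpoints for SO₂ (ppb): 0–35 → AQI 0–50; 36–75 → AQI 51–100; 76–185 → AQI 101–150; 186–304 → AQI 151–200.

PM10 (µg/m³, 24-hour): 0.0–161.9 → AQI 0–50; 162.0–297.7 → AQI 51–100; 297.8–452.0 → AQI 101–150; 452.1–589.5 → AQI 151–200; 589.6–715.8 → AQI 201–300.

NO₂: 109.56 lies in 0.00–355.48, so I_lo=0, I_hi=50, C_lo=0.00, C_hi=355.48.
(50−0)/(355.48−0.00) × (109.56−0.00) + 0 = 50/355.48 × 109.56 + 0 ≈ 15.41 → 15.
PM2.5: 278.094 ∈ [267.899, 322.236] ↔ index [301, 500].
301 + (278.094−267.899)·(500−301)/(322.236−267.899) = 301 + 10.195·199/54.337 ≈ 338.34, so AQI = 338.
CO: row 31.407–35.613 (AQI 201–300). (300−201)·(33.688−31.407)/(35.613−31.407) + 201 = 99·2.281/4.206 + 201 ≈ 254.69 → 255.
SO₂: 63 ∈ [36, 75] ↔ index [51, 100].
51 + (63−36)·(100−51)/(75−36) = 51 + 27·49/39 ≈ 84.92, so AQI = 85.
PM10: 227.1 lies in 162.0–297.7, so I_lo=51, I_hi=100, C_lo=162.0, C_hi=297.7.
(100−51)/(297.7−162.0) × (227.1−162.0) + 51 = 49/135.7 × 65.1 + 51 ≈ 74.51 → 75.
Sub-indices: NO₂→15, PM2.5→338, CO→255, SO₂→85, PM10→75. Overall AQI = max = 338; dominant pollutant is PM2.5.
AQI 338: Hazardous.

338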